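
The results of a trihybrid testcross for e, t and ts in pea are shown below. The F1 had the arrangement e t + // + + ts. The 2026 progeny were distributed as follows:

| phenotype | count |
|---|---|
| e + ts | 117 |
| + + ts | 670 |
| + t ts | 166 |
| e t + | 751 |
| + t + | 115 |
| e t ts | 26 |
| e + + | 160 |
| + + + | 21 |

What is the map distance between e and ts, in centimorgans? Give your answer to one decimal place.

13.8 centimorgans

The two rarest classes, e t ts and + + +, are the double crossovers. Comparing them with the parentals, only the ts allele has switched, so ts is the middle locus and the order is e – ts – t.
Crossovers in the e–ts interval produce the single-crossover classes + t + and e + ts (115 + 117 = 232) plus the double crossovers (47).
RF(e–ts) = (232 + 47) / 2026 = 279/2026 = 0.1377 → 13.8 centimorgans.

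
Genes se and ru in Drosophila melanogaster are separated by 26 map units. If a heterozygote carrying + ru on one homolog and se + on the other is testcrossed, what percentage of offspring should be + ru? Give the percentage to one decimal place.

37.0%

A map distance of 26 map units corresponds to a recombination frequency of 0.260.
The F1 is + ru / se +, so + ru is a parental gamete class with expected frequency (1 − r)/2 = 0.740/2 = 0.3700.
That is 0.3700 = 37.0% of the progeny.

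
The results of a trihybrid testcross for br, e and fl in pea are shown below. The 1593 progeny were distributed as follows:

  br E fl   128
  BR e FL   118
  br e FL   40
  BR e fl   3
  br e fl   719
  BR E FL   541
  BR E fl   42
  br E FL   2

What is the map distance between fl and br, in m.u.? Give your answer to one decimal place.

The two most frequent reciprocal classes, br e fl and BR E FL, are the parental types, so the F1 was br e fl / BR E FL.
The two rarest classes, BR e fl and br E FL, are the double crossovers. Comparing them with the parentals, only the br allele has switched, so br is the middle locus and the order is fl – br – e.
Crossovers in the fl–br interval produce the single-crossover classes br e FL and BR E fl (40 + 42 = 82) plus the double crossovers (5).
RF(fl–br) = (82 + 5) / 1593 = 87/1593 = 0.0546 → 5.5 m.u.

5.5 m.u.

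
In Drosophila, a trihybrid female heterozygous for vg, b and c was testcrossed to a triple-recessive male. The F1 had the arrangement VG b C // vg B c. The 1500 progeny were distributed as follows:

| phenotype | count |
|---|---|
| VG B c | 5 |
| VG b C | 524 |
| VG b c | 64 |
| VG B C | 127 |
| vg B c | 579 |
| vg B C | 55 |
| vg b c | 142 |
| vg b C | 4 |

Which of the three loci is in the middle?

The two rarest classes, vg b C and VG B c, are the double crossovers. Comparing them with the parentals, only the vg allele has switched, so vg is the middle locus and the order is c – vg – b.

vg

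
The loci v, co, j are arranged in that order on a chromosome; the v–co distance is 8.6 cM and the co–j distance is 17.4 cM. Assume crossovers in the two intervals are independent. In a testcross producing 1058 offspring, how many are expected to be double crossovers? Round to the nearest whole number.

16

Map distances give recombination frequencies of 0.086 and 0.174 for the two intervals.
With no interference, expected double-crossover frequency = 0.086 × 0.174 = 0.01496.
Expected number = 0.01496 × 1058 = 15.83 ≈ 16.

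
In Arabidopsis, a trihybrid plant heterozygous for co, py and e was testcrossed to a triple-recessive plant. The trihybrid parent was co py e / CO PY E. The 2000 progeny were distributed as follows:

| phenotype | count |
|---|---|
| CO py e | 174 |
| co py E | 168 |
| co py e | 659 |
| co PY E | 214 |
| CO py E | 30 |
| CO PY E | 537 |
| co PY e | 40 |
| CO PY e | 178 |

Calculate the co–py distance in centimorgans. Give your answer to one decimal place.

22.9 centimorgans

The two rarest classes, co PY e and CO py E, are the double crossovers. Comparing them with the parentals, only the py allele has switched, so py is the middle locus and the order is e – py – co.
Crossovers in the py–co interval produce the single-crossover classes CO py e and co PY E (174 + 214 = 388) plus the double crossovers (70).
RF(py–co) = (388 + 70) / 2000 = 458/2000 = 0.2290 → 22.9 centimorgans.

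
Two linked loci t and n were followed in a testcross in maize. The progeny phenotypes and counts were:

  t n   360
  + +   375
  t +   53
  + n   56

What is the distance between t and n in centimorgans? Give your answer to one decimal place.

The two most frequent classes, + + (375) and t n (360), are the parental types, so the F1 was + + / t n.
The recombinant classes are + n and t +: 56 + 53 = 109.
Recombination frequency = 109/844 = 0.1291 ≈ 12.9%, i.e. 12.9 centimorgans.

12.9 centimorgans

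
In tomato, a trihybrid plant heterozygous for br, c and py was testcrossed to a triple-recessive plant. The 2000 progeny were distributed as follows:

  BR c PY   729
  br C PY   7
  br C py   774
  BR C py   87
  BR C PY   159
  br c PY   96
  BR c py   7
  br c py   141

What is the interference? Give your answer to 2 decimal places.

0.55

The two most frequent reciprocal classes, BR c PY and br C py, are the parental types, so the F1 was BR c PY / br C py.
The two rarest classes, BR c py and br C PY, are the double crossovers. Comparing them with the parentals, only the py allele has switched, so py is the middle locus and the order is c – py – br.
c–py: (300 + 14)/2000 = 0.1570; py–br: (183 + 14)/2000 = 0.0985.
Expected DCO frequency = 0.1570 × 0.0985 ≈ 0.01546; observed = 14/2000 ≈ 0.00700.
Coefficient of coincidence = 0.00700/0.01546 ≈ 0.45; interference = 1 − 0.45 = 0.55.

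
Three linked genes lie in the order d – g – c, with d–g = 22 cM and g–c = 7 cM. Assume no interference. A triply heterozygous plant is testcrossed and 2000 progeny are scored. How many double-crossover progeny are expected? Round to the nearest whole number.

31

Map distances give recombination frequencies of 0.220 and 0.070 for the two intervals.
With no interference, expected double-crossover frequency = 0.220 × 0.070 = 0.01540.
Expected number = 0.01540 × 2000 = 30.80 ≈ 31.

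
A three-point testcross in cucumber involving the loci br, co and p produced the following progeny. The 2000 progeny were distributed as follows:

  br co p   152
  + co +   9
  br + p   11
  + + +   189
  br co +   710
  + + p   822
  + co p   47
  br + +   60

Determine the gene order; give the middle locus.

br

The two most frequent reciprocal classes, + + p and br co +, are the parental types, so the F1 was + + p / br co +.
The two rarest classes, br + p and + co +, are the double crossovers. Comparing them with the parentals, only the br allele has switched, so br is the middle locus and the order is p – br – co.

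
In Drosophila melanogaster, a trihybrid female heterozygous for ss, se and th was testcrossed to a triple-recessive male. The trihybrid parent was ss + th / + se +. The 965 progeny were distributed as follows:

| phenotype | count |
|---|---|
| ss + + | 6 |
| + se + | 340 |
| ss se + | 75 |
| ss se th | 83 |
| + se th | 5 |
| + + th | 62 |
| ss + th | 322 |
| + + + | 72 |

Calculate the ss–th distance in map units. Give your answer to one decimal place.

The two rarest classes, ss + + and + se th, are the double crossovers. Comparing them with the parentals, only the th allele has switched, so th is the middle locus and the order is se – th – ss.
Crossovers in the th–ss interval produce the single-crossover classes + + th and ss se + (62 + 75 = 137) plus the double crossovers (11).
RF(th–ss) = (137 + 11) / 965 = 148/965 = 0.1534 → 15.3 map units.

15.3 map units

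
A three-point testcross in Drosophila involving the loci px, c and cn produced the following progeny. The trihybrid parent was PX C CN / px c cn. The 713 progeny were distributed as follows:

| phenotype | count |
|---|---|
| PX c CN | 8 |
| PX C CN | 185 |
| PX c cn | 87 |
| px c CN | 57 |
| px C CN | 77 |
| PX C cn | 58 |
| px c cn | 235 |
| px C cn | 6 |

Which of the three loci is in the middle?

The two rarest classes, PX c CN and px C cn, are the double crossovers. Comparing them with the parentals, only the c allele has switched, so c is the middle locus and the order is cn – c – px.

c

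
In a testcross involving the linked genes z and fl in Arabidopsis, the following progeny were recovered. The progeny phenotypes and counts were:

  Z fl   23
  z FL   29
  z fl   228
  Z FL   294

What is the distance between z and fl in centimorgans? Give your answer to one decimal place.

The two most frequent classes, Z FL (294) and z fl (228), are the parental types, so the F1 was Z FL / z fl.
The recombinant classes are Z fl and z FL: 23 + 29 = 52.
Recombination frequency = 52/574 = 0.0906 ≈ 9.1%, i.e. 9.1 centimorgans.

9.1 centimorgans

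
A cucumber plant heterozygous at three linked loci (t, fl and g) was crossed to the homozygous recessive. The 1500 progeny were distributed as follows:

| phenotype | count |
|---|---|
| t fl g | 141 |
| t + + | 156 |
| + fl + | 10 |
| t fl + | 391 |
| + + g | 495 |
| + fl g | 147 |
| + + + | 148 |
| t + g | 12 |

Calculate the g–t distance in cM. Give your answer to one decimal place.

20.7 cM

The two most frequent reciprocal classes, + + g and t fl +, are the parental types, so the F1 was + + g / t fl +.
The two rarest classes, t + g and + fl +, are the double crossovers. Comparing them with the parentals, only the t allele has switched, so t is the middle locus and the order is g – t – fl.
Crossovers in the g–t interval produce the single-crossover classes + + + and t fl g (148 + 141 = 289) plus the double crossovers (22).
RF(g–t) = (289 + 22) / 1500 = 311/1500 = 0.2073 → 20.7 cM.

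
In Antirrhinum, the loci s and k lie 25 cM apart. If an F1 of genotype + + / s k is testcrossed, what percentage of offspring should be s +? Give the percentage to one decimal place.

A map distance of 25 cM corresponds to a recombination frequency of 0.250.
The F1 is + + / s k, so s + is a recombinant gamete class with expected frequency r/2 = 0.250/2 = 0.1250.
That is 0.1250 = 12.5% of the progeny.

12.5%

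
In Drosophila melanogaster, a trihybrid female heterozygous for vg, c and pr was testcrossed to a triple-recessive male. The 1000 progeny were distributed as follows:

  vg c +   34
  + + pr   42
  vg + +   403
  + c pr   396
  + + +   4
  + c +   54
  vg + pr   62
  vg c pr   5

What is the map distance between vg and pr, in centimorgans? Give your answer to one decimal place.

The two most frequent reciprocal classes, + c pr and vg + +, are the parental types, so the F1 was + c pr / vg + +.
The two rarest classes, vg c pr and + + +, are the double crossovers. Comparing them with the parentals, only the vg allele has switched, so vg is the middle locus and the order is pr – vg – c.
Crossovers in the pr–vg interval produce the single-crossover classes + c + and vg + pr (54 + 62 = 116) plus the double crossovers (9).
RF(pr–vg) = (116 + 9) / 1000 = 125/1000 = 0.1250 → 12.5 centimorgans.

12.5 centimorgans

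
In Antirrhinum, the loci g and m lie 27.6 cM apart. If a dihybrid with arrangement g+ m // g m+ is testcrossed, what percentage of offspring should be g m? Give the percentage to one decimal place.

13.8%

A map distance of 27.6 cM corresponds to a recombination frequency of 0.276.
The F1 is g+ m / g m+, so g m is a recombinant gamete class with expected frequency r/2 = 0.276/2 = 0.1380.
That is 0.1380 = 13.8% of the progeny.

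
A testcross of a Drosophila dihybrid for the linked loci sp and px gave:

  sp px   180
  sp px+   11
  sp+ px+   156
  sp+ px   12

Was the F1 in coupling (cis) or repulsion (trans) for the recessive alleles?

cis

The two most frequent classes are sp+ px+ (156) and sp px (180); these are the parental (non-recombinant) types.
So the F1 carried sp+ px+ on one chromosome and sp px on the other — the recessive alleles are on the same chromosome (cis / coupling).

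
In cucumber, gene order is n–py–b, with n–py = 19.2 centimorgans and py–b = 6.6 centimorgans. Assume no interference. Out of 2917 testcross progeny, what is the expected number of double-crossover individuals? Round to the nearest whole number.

37

Map distances give recombination frequencies of 0.192 and 0.066 for the two intervals.
With no interference, expected double-crossover frequency = 0.192 × 0.066 = 0.01267.
Expected number = 0.01267 × 2917 = 36.96 ≈ 37.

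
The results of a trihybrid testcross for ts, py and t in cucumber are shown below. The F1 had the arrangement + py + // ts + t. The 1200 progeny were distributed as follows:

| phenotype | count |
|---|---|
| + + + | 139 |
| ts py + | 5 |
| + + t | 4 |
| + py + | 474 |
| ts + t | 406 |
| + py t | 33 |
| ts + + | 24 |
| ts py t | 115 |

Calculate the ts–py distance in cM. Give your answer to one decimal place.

The two rarest classes, ts py + and + + t, are the double crossovers. Comparing them with the parentals, only the ts allele has switched, so ts is the middle locus and the order is t – ts – py.
Crossovers in the ts–py interval produce the single-crossover classes + + + and ts py t (139 + 115 = 254) plus the double crossovers (9).
RF(ts–py) = (254 + 9) / 1200 = 263/1200 = 0.2192 → 21.9 cM.

21.9 cM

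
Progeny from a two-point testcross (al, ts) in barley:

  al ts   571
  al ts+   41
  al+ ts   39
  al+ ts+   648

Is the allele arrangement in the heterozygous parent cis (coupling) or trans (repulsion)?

cis

The two most frequent classes are al+ ts+ (648) and al ts (571); these are the parental (non-recombinant) types.
So the F1 carried al+ ts+ on one chromosome and al ts on the other — the recessive alleles are on the same chromosome (cis / coupling).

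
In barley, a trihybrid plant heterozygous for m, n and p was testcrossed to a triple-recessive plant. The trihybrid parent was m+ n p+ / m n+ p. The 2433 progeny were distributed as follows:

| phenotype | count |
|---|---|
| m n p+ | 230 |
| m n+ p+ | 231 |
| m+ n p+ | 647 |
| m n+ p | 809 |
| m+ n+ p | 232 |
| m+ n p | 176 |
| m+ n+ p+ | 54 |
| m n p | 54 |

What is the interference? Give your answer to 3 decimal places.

0.105

The two rarest classes, m+ n+ p+ and m n p, are the double crossovers. Comparing them with the parentals, only the n allele has switched, so n is the middle locus and the order is p – n – m.
p–n: (407 + 108)/2433 = 0.2117; n–m: (462 + 108)/2433 = 0.2343.
Expected DCO frequency = 0.2117 × 0.2343 ≈ 0.04960; observed = 108/2433 ≈ 0.04439.
Coefficient of coincidence = 0.04439/0.04960 ≈ 0.895; interference = 1 − 0.895 = 0.105.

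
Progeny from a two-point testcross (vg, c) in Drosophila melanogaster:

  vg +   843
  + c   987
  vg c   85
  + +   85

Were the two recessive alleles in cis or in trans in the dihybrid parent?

The two most frequent classes are + c (987) and vg + (843); these are the parental (non-recombinant) types.
So the F1 carried + c on one chromosome and vg + on the other — the recessive alleles are on opposite chromosomes (trans / repulsion).

trans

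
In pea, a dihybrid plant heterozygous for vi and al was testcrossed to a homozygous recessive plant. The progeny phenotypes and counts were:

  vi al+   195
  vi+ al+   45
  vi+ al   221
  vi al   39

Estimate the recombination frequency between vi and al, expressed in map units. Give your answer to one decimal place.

16.8 map units

The two most frequent classes, vi+ al (221) and vi al+ (195), are the parental types, so the F1 was vi+ al / vi al+.
The recombinant classes are vi+ al+ and vi al: 45 + 39 = 84.
Recombination frequency = 84/500 = 0.1680 ≈ 16.8%, i.e. 16.8 map units.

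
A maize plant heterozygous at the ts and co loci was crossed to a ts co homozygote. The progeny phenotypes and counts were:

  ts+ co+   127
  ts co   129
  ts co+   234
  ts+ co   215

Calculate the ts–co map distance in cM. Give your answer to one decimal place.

36.3 cM

The two most frequent classes, ts+ co (215) and ts co+ (234), are the parental types, so the F1 was ts+ co / ts co+.
The recombinant classes are ts+ co+ and ts co: 127 + 129 = 256.
Recombination frequency = 256/705 = 0.3631 ≈ 36.3%, i.e. 36.3 cM.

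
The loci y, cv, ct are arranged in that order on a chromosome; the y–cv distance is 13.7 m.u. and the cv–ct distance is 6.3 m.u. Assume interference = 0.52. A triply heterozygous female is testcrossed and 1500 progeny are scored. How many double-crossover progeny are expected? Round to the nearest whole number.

Map distances give recombination frequencies of 0.137 and 0.063 for the two intervals.
With interference 0.52 (so coincidence = 0.48), expected double-crossover frequency = 0.137 × 0.063 × 0.48 = 0.00414.
Expected number = 0.00414 × 1500 = 6.21 ≈ 6.

6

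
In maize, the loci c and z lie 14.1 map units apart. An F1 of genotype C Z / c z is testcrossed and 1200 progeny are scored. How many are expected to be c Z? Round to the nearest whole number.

A map distance of 14.1 map units corresponds to a recombination frequency of 0.141.
The F1 is C Z / c z, so c Z is a recombinant gamete class with expected frequency r/2 = 0.141/2 = 0.0705.
Expected number = 0.0705 × 1200 = 84.60 ≈ 85.

85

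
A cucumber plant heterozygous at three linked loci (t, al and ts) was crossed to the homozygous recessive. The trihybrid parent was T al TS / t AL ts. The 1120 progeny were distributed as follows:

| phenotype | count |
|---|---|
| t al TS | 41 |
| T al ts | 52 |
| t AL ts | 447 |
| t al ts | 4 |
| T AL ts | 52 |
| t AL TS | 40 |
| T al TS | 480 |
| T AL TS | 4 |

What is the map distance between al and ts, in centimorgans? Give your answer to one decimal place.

8.9 centimorgans

The two rarest classes, T AL TS and t al ts, are the double crossovers. Comparing them with the parentals, only the al allele has switched, so al is the middle locus and the order is t – al – ts.
Crossovers in the al–ts interval produce the single-crossover classes T al ts and t AL TS (52 + 40 = 92) plus the double crossovers (8).
RF(al–ts) = (92 + 8) / 1120 = 100/1120 = 0.0893 → 8.9 centimorgans.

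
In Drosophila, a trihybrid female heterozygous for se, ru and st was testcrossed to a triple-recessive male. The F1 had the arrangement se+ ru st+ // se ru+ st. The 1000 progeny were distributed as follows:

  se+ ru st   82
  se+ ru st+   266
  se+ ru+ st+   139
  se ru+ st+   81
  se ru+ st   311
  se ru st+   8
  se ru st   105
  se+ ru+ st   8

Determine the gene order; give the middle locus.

se

The two rarest classes, se ru st+ and se+ ru+ st, are the double crossovers. Comparing them with the parentals, only the se allele has switched, so se is the middle locus and the order is st – se – ru.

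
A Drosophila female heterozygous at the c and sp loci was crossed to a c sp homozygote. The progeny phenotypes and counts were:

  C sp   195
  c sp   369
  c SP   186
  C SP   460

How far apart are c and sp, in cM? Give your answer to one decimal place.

31.5 cM

The two most frequent classes, C SP (460) and c sp (369), are the parental types, so the F1 was C SP / c sp.
The recombinant classes are C sp and c SP: 195 + 186 = 381.
Recombination frequency = 381/1210 = 0.3149 ≈ 31.5%, i.e. 31.5 cM.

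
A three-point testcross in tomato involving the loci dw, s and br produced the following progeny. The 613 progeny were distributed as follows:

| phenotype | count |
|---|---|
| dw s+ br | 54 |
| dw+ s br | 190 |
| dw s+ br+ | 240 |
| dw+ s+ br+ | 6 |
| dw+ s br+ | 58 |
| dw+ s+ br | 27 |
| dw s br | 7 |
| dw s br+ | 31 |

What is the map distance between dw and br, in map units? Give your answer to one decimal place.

20.4 map units

The two most frequent reciprocal classes, dw+ s br and dw s+ br+, are the parental types, so the F1 was dw+ s br / dw s+ br+.
The two rarest classes, dw s br and dw+ s+ br+, are the double crossovers. Comparing them with the parentals, only the dw allele has switched, so dw is the middle locus and the order is br – dw – s.
Crossovers in the br–dw interval produce the single-crossover classes dw+ s br+ and dw s+ br (58 + 54 = 112) plus the double crossovers (13).
RF(br–dw) = (112 + 13) / 613 = 125/613 = 0.2039 → 20.4 map units.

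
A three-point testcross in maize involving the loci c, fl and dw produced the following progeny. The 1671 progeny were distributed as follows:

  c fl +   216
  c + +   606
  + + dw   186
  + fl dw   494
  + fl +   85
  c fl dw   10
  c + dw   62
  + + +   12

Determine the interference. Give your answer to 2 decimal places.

0.49

The two most frequent reciprocal classes, c + + and + fl dw, are the parental types, so the F1 was c + + / + fl dw.
The two rarest classes, + + + and c fl dw, are the double crossovers. Comparing them with the parentals, only the c allele has switched, so c is the middle locus and the order is dw – c – fl.
dw–c: (147 + 22)/1671 = 0.1011; c–fl: (402 + 22)/1671 = 0.2537.
Expected DCO frequency = 0.1011 × 0.2537 ≈ 0.02565; observed = 22/1671 ≈ 0.01317.
Coefficient of coincidence = 0.01317/0.02565 ≈ 0.51; interference = 1 − 0.51 = 0.49.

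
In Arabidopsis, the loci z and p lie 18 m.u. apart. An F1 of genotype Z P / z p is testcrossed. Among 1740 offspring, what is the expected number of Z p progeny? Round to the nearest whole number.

A map distance of 18 m.u. corresponds to a recombination frequency of 0.180.
The F1 is Z P / z p, so Z p is a recombinant gamete class with expected frequency r/2 = 0.180/2 = 0.0900.
Expected number = 0.0900 × 1740 = 156.60 ≈ 157.

157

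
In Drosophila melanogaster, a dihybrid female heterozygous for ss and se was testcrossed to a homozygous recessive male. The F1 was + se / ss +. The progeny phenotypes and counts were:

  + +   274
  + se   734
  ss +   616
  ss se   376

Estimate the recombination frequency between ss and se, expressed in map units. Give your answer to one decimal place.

32.5 map units

The recombinant classes are + + and ss se: 274 + 376 = 650.
Recombination frequency = 650/2000 = 0.3250 ≈ 32.5%, i.e. 32.5 map units.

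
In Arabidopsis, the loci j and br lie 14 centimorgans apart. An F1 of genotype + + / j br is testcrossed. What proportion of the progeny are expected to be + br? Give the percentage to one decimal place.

7.0%

A map distance of 14 centimorgans corresponds to a recombination frequency of 0.140.
The F1 is + + / j br, so + br is a recombinant gamete class with expected frequency r/2 = 0.140/2 = 0.0700.
That is 0.0700 = 7.0% of the progeny.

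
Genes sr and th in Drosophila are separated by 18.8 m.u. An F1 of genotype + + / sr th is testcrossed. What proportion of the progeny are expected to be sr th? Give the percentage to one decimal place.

40.6%

A map distance of 18.8 m.u. corresponds to a recombination frequency of 0.188.
The F1 is + + / sr th, so sr th is a parental gamete class with expected frequency (1 − r)/2 = 0.812/2 = 0.4060.
That is 0.4060 = 40.6% of the progeny.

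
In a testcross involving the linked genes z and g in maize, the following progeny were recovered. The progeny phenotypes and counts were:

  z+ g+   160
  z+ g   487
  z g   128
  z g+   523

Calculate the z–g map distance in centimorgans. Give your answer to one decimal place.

22.2 centimorgans

The two most frequent classes, z+ g (487) and z g+ (523), are the parental types, so the F1 was z+ g / z g+.
The recombinant classes are z+ g+ and z g: 160 + 128 = 288.
Recombination frequency = 288/1298 = 0.2219 ≈ 22.2%, i.e. 22.2 centimorgans.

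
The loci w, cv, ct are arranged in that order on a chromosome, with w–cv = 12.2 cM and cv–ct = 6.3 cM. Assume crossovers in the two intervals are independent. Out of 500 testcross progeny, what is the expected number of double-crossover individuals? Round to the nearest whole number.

Map distances give recombination frequencies of 0.122 and 0.063 for the two intervals.
With no interference, expected double-crossover frequency = 0.122 × 0.063 = 0.00769.
Expected number = 0.00769 × 500 = 3.84 ≈ 4.

4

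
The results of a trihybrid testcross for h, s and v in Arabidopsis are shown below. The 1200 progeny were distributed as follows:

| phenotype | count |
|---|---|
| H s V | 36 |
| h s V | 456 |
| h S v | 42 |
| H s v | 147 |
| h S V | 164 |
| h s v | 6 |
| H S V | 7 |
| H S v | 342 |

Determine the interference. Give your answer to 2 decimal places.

The two most frequent reciprocal classes, H S v and h s V, are the parental types, so the F1 was H S v / h s V.
The two rarest classes, H S V and h s v, are the double crossovers. Comparing them with the parentals, only the v allele has switched, so v is the middle locus and the order is s – v – h.
s–v: (311 + 13)/1200 = 0.2700; v–h: (78 + 13)/1200 = 0.0758.
Expected DCO frequency = 0.2700 × 0.0758 ≈ 0.02047; observed = 13/1200 ≈ 0.01083.
Coefficient of coincidence = 0.01083/0.02047 ≈ 0.53; interference = 1 − 0.53 = 0.47.

0.47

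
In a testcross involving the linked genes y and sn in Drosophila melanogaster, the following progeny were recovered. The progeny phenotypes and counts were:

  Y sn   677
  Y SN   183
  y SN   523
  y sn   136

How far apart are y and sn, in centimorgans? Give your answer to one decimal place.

21.0 centimorgans

The two most frequent classes, Y sn (677) and y SN (523), are the parental types, so the F1 was Y sn / y SN.
The recombinant classes are Y SN and y sn: 183 + 136 = 319.
Recombination frequency = 319/1519 = 0.2100 ≈ 21.0%, i.e. 21.0 centimorgans.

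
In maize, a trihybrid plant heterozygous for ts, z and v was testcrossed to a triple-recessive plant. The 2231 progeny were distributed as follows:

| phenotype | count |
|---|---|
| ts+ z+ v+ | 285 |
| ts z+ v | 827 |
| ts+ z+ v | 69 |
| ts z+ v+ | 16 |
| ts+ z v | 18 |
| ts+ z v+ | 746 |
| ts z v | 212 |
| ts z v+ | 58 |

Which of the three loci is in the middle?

v

The two most frequent reciprocal classes, ts+ z v+ and ts z+ v, are the parental types, so the F1 was ts+ z v+ / ts z+ v.
The two rarest classes, ts+ z v and ts z+ v+, are the double crossovers. Comparing them with the parentals, only the v allele has switched, so v is the middle locus and the order is ts – v – z.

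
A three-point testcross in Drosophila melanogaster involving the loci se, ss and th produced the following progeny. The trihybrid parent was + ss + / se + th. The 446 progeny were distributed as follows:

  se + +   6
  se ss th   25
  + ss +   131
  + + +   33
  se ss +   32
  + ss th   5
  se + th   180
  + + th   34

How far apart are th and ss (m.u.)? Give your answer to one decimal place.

15.5 m.u.

The two rarest classes, + ss th and se + +, are the double crossovers. Comparing them with the parentals, only the th allele has switched, so th is the middle locus and the order is se – th – ss.
Crossovers in the th–ss interval produce the single-crossover classes + + + and se ss th (33 + 25 = 58) plus the double crossovers (11).
RF(th–ss) = (58 + 11) / 446 = 69/446 = 0.1547 → 15.5 m.u.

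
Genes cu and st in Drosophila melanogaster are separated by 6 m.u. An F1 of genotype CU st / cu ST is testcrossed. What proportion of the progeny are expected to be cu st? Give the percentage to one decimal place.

A map distance of 6 m.u. corresponds to a recombination frequency of 0.060.
The F1 is CU st / cu ST, so cu st is a recombinant gamete class with expected frequency r/2 = 0.060/2 = 0.0300.
That is 0.0300 = 3.0% of the progeny.

3.0%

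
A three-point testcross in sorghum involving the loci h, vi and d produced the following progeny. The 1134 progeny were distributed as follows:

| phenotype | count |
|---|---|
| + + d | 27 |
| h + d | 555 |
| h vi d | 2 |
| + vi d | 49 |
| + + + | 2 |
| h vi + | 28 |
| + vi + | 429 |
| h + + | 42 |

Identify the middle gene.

The two most frequent reciprocal classes, h + d and + vi +, are the parental types, so the F1 was h + d / + vi +.
The two rarest classes, h vi d and + + +, are the double crossovers. Comparing them with the parentals, only the vi allele has switched, so vi is the middle locus and the order is h – vi – d.

vi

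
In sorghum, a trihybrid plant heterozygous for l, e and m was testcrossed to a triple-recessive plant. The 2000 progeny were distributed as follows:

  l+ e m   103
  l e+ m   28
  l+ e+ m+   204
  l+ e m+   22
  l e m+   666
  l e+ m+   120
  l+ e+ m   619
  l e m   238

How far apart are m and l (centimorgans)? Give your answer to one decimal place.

The two most frequent reciprocal classes, l+ e+ m and l e m+, are the parental types, so the F1 was l+ e+ m / l e m+.
The two rarest classes, l e+ m and l+ e m+, are the double crossovers. Comparing them with the parentals, only the l allele has switched, so l is the middle locus and the order is e – l – m.
Crossovers in the l–m interval produce the single-crossover classes l+ e+ m+ and l e m (204 + 238 = 442) plus the double crossovers (50).
RF(l–m) = (442 + 50) / 2000 = 492/2000 = 0.2460 → 24.6 centimorgans.

24.6 centimorgans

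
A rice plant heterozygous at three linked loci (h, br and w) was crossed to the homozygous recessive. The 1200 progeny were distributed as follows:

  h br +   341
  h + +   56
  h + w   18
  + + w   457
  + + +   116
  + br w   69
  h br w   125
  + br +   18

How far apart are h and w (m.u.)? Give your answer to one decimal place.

The two most frequent reciprocal classes, + + w and h br +, are the parental types, so the F1 was + + w / h br +.
The two rarest classes, h + w and + br +, are the double crossovers. Comparing them with the parentals, only the h allele has switched, so h is the middle locus and the order is w – h – br.
Crossovers in the w–h interval produce the single-crossover classes + + + and h br w (116 + 125 = 241) plus the double crossovers (36).
RF(w–h) = (241 + 36) / 1200 = 277/1200 = 0.2308 → 23.1 m.u.

23.1 m.u.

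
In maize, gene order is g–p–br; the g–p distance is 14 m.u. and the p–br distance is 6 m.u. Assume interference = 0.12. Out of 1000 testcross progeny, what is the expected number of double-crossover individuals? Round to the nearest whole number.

Map distances give recombination frequencies of 0.140 and 0.060 for the two intervals.
With interference 0.12 (so coincidence = 0.88), expected double-crossover frequency = 0.140 × 0.060 × 0.88 = 0.00739.
Expected number = 0.00739 × 1000 = 7.39 ≈ 7.

7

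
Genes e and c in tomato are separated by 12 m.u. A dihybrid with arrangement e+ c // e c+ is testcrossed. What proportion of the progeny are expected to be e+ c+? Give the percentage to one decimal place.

6.0%

A map distance of 12 m.u. corresponds to a recombination frequency of 0.120.
The F1 is e+ c / e c+, so e+ c+ is a recombinant gamete class with expected frequency r/2 = 0.120/2 = 0.0600.
That is 0.0600 = 6.0% of the progeny.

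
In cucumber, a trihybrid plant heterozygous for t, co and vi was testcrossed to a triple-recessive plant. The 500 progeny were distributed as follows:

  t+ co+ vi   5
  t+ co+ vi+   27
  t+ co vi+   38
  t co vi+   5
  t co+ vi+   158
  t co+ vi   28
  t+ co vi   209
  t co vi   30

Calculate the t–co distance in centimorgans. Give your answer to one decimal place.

The two most frequent reciprocal classes, t+ co vi and t co+ vi+, are the parental types, so the F1 was t+ co vi / t co+ vi+.
The two rarest classes, t+ co+ vi and t co vi+, are the double crossovers. Comparing them with the parentals, only the co allele has switched, so co is the middle locus and the order is vi – co – t.
Crossovers in the co–t interval produce the single-crossover classes t co vi and t+ co+ vi+ (30 + 27 = 57) plus the double crossovers (10).
RF(co–t) = (57 + 10) / 500 = 67/500 = 0.1340 → 13.4 centimorgans.

13.4 centimorgans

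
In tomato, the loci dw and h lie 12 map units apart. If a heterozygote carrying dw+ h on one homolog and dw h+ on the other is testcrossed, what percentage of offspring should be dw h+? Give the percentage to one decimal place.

44.0%

A map distance of 12 map units corresponds to a recombination frequency of 0.120.
The F1 is dw+ h / dw h+, so dw h+ is a parental gamete class with expected frequency (1 − r)/2 = 0.880/2 = 0.4400.
That is 0.4400 = 44.0% of the progeny.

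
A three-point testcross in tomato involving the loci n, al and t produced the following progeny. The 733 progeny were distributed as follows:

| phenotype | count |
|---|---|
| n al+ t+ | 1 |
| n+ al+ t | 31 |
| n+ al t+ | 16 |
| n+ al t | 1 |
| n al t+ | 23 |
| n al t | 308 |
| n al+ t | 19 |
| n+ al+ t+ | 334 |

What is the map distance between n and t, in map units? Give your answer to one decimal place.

The two most frequent reciprocal classes, n al t and n+ al+ t+, are the parental types, so the F1 was n al t / n+ al+ t+.
The two rarest classes, n+ al t and n al+ t+, are the double crossovers. Comparing them with the parentals, only the n allele has switched, so n is the middle locus and the order is al – n – t.
Crossovers in the n–t interval produce the single-crossover classes n al t+ and n+ al+ t (23 + 31 = 54) plus the double crossovers (2).
RF(n–t) = (54 + 2) / 733 = 56/733 = 0.0764 → 7.6 map units.

7.6 map units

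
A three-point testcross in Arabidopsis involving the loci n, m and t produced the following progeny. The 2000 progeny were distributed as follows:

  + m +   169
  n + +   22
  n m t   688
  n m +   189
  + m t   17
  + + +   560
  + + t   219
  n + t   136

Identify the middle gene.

n

The two most frequent reciprocal classes, + + + and n m t, are the parental types, so the F1 was + + + / n m t.
The two rarest classes, n + + and + m t, are the double crossovers. Comparing them with the parentals, only the n allele has switched, so n is the middle locus and the order is m – n – t.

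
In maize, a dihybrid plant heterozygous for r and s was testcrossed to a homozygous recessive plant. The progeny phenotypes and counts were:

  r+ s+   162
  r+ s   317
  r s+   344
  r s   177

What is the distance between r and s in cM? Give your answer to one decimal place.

The two most frequent classes, r+ s (317) and r s+ (344), are the parental types, so the F1 was r+ s / r s+.
The recombinant classes are r+ s+ and r s: 162 + 177 = 339.
Recombination frequency = 339/1000 = 0.3390 ≈ 33.9%, i.e. 33.9 cM.

33.9 cM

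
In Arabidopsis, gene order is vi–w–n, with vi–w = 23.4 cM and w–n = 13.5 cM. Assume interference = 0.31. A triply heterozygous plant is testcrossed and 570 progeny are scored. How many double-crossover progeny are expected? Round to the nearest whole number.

12

Map distances give recombination frequencies of 0.234 and 0.135 for the two intervals.
With interference 0.31 (so coincidence = 0.69), expected double-crossover frequency = 0.234 × 0.135 × 0.69 = 0.02180.
Expected number = 0.02180 × 570 = 12.42 ≈ 12.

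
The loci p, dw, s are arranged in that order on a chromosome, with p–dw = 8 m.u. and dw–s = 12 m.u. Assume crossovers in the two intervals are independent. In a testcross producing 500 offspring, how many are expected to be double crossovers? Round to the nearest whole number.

5

Map distances give recombination frequencies of 0.080 and 0.120 for the two intervals.
With no interference, expected double-crossover frequency = 0.080 × 0.120 = 0.00960.
Expected number = 0.00960 × 500 = 4.80 ≈ 5.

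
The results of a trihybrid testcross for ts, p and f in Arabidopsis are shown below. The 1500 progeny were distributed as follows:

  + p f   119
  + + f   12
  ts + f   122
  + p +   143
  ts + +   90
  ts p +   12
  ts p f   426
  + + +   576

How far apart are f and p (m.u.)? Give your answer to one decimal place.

The two most frequent reciprocal classes, ts p f and + + +, are the parental types, so the F1 was ts p f / + + +.
The two rarest classes, ts p + and + + f, are the double crossovers. Comparing them with the parentals, only the f allele has switched, so f is the middle locus and the order is p – f – ts.
Crossovers in the p–f interval produce the single-crossover classes ts + f and + p + (122 + 143 = 265) plus the double crossovers (24).
RF(p–f) = (265 + 24) / 1500 = 289/1500 = 0.1927 → 19.3 m.u.

19.3 m.u.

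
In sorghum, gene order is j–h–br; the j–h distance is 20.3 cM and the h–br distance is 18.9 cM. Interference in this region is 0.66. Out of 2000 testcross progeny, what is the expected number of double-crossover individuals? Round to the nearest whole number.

Map distances give recombination frequencies of 0.203 and 0.189 for the two intervals.
With interference 0.66 (so coincidence = 0.34), expected double-crossover frequency = 0.203 × 0.189 × 0.34 = 0.01304.
Expected number = 0.01304 × 2000 = 26.09 ≈ 26.

26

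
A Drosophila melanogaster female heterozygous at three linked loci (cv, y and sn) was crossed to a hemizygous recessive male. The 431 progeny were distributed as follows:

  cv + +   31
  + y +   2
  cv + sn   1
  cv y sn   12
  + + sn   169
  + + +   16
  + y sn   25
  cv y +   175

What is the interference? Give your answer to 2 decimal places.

0.29

The two most frequent reciprocal classes, + + sn and cv y +, are the parental types, so the F1 was + + sn / cv y +.
The two rarest classes, cv + sn and + y +, are the double crossovers. Comparing them with the parentals, only the cv allele has switched, so cv is the middle locus and the order is y – cv – sn.
y–cv: (56 + 3)/431 = 0.1369; cv–sn: (28 + 3)/431 = 0.0719.
Expected DCO frequency = 0.1369 × 0.0719 ≈ 0.00984; observed = 3/431 ≈ 0.00696.
Coefficient of coincidence = 0.00696/0.00984 ≈ 0.71; interference = 1 − 0.71 = 0.29.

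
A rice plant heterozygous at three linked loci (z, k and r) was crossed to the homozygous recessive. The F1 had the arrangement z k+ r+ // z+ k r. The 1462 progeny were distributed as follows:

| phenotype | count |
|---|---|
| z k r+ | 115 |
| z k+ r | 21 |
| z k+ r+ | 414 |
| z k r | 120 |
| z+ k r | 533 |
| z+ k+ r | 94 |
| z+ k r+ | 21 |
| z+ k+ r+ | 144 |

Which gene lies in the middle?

The two rarest classes, z k+ r and z+ k r+, are the double crossovers. Comparing them with the parentals, only the r allele has switched, so r is the middle locus and the order is z – r – k.

r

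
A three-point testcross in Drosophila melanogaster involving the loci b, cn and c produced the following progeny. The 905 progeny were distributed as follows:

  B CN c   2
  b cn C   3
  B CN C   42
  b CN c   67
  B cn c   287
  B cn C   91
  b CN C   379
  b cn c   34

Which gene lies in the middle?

cn

The two most frequent reciprocal classes, B cn c and b CN C, are the parental types, so the F1 was B cn c / b CN C.
The two rarest classes, B CN c and b cn C, are the double crossovers. Comparing them with the parentals, only the cn allele has switched, so cn is the middle locus and the order is b – cn – c.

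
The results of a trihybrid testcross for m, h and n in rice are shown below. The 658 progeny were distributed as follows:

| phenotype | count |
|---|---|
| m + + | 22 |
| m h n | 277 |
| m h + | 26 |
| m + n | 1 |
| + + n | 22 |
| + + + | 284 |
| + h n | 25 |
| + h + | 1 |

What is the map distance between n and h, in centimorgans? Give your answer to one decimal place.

7.6 centimorgans

The two most frequent reciprocal classes, + + + and m h n, are the parental types, so the F1 was + + + / m h n.
The two rarest classes, + h + and m + n, are the double crossovers. Comparing them with the parentals, only the h allele has switched, so h is the middle locus and the order is n – h – m.
Crossovers in the n–h interval produce the single-crossover classes + + n and m h + (22 + 26 = 48) plus the double crossovers (2).
RF(n–h) = (48 + 2) / 658 = 50/658 = 0.0760 → 7.6 centimorgans.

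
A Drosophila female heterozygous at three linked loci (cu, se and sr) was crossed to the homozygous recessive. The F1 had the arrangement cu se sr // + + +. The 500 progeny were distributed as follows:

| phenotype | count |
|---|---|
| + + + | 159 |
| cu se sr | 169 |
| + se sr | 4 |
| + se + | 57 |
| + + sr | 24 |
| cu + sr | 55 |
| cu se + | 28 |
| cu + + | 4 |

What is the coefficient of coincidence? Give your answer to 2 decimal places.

The two rarest classes, + se sr and cu + +, are the double crossovers. Comparing them with the parentals, only the cu allele has switched, so cu is the middle locus and the order is se – cu – sr.
se–cu: (112 + 8)/500 = 0.2400; cu–sr: (52 + 8)/500 = 0.1200.
Expected DCO frequency = 0.2400 × 0.1200 ≈ 0.02880; observed = 8/500 ≈ 0.01600.
Coefficient of coincidence = 0.01600/0.02880 ≈ 0.56.

0.56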